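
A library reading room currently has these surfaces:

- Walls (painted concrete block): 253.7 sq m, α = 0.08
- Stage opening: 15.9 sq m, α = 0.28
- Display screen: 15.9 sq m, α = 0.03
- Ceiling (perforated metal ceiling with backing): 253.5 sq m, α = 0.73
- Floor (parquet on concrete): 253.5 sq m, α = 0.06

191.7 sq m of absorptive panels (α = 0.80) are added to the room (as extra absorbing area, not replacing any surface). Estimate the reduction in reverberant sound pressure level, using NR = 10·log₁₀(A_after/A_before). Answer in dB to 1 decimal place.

2.3 dB

A_before = Σ Sᵢαᵢ = 253.7×0.08 + 15.9×0.28 + 15.9×0.03 + 253.5×0.73 + 253.5×0.06 = 225.490 sabins.
Treatment contributes 191.7·0.80 = 153.360 sabins.
New total A_after = 378.850 sabins.
Reduction = 10 log₁₀(A_after/A_before) = 10 log₁₀(1.6801) = 2.3 dB.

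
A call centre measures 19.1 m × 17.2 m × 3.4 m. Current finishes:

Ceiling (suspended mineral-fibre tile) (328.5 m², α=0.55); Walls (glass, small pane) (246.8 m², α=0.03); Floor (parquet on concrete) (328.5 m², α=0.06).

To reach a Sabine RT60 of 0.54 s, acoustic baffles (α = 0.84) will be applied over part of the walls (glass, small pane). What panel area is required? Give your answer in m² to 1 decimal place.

Total absorption A₁ = 328.5*0.55 + 246.8*0.03 + 328.5*0.06
  = 180.675 + 7.404 + 19.710 = 207.789 m² sabins.
Required A₂ = 0.161·1116.968/0.54 = 333.022 sabins.
Absorption to add: 333.022 − 207.789 = 125.233 sabins.
Net gain per m²: Δα = 0.84 − 0.03 = 0.81.
Area = ΔA/Δα = 125.233/0.81 = 154.6 m².

154.6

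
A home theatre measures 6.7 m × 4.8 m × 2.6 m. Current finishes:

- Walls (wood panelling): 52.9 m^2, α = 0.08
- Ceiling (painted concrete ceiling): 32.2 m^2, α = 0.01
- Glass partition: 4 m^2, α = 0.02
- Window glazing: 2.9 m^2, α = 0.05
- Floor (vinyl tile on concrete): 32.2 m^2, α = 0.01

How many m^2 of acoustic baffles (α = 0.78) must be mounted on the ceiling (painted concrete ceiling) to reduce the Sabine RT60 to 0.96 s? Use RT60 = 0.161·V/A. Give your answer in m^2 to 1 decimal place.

Summing Sᵢαᵢ: 4.232 + 0.322 + 0.080 + 0.145 + 0.322 → A₁ = 5.101 sabins.
Required A₂ = 0.161·83.616/0.96 = 14.023 sabins.
ΔA needed = 14.023 − 5.101 = 8.922 sabins.
Each m^2 of panel replacing the ceiling (painted concrete ceiling) adds (0.78 − 0.01) = 0.77 sabins.
Panel area = 8.922 / 0.77 = 11.6 m^2.

11.6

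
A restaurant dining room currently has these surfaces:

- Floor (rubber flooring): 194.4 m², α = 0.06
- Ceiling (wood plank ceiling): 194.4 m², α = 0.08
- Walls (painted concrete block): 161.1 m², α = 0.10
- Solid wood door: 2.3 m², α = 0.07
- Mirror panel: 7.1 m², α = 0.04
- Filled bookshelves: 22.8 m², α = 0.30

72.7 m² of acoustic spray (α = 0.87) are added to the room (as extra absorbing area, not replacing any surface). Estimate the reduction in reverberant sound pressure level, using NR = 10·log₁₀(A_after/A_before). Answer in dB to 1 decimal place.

3.5 dB

Summing Sᵢαᵢ: 11.664 + 15.552 + 16.110 + 0.161 + 0.284 + 6.840 → A_before = 50.611 sabins.
Treatment contributes 72.7·0.87 = 63.249 sabins.
A_after = 50.611 + 63.249 = 113.860 sabins.
NR = 10·log₁₀(113.860/50.611) = 3.5 dB.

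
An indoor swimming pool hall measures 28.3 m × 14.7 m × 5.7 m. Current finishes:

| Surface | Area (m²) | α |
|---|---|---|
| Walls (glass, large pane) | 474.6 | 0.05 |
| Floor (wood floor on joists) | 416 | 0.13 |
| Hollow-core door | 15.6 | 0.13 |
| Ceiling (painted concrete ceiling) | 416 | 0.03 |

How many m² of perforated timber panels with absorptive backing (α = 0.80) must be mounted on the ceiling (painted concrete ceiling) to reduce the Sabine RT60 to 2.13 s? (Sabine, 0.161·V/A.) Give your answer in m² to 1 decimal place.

Summing Sᵢαᵢ: 23.730 + 54.080 + 2.028 + 12.480 → A₁ = 92.318 sabins.
V = 2371.257 m³. Target absorption A₂ = 0.161 × 2371.257 / 2.13 = 179.236 sabins.
Absorption to add: 179.236 − 92.318 = 86.918 sabins.
Each m² of panel replacing the ceiling (painted concrete ceiling) adds (0.80 − 0.03) = 0.77 sabins.
Area = ΔA/Δα = 86.918/0.77 = 112.9 m².

112.9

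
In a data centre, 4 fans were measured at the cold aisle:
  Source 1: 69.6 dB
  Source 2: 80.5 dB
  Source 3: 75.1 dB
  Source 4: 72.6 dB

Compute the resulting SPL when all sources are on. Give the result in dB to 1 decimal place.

82.4 dB

Converting to relative power and adding: 10^(69.6/10) + 10^(80.5/10) + 10^(75.1/10) + 10^(72.6/10) = 1.719e+08.
Combined level = 10 log₁₀(1.719e+08) = 82.4 dB.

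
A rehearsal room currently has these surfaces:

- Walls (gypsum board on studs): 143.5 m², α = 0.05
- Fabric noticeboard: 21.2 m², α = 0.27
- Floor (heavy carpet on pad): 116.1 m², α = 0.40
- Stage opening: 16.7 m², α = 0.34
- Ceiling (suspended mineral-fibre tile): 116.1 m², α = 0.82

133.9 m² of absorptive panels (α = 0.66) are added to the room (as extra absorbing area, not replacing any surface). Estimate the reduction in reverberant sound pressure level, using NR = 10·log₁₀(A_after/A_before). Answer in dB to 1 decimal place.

1.9 dB

Total absorption A_before = 143.5*0.05 + 21.2*0.27 + 116.1*0.40 + 16.7*0.34 + 116.1*0.82
  = 7.175 + 5.724 + 46.440 + 5.678 + 95.202 = 160.219 m² sabins.
Treatment contributes 133.9·0.66 = 88.374 sabins.
New total A_after = 248.593 sabins.
NR = 10·log₁₀(248.593/160.219) = 1.9 dB.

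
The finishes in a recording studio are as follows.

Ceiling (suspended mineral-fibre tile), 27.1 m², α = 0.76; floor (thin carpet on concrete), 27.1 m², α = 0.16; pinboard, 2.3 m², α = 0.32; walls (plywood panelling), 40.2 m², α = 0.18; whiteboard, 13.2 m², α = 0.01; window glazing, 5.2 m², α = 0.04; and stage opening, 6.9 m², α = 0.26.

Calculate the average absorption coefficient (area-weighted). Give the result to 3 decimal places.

Total surface area S = 122.0 m².
Weighted sum Σ Sα = 35.038.
ᾱ = 35.038 / 122.0 = 0.287.

0.287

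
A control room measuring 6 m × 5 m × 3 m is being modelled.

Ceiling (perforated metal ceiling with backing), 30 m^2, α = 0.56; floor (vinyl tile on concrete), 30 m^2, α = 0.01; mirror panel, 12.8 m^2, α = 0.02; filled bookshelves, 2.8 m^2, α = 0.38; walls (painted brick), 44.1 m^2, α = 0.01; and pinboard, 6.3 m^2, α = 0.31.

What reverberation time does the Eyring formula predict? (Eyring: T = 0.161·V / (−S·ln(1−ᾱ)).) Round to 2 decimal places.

S = Σ Sᵢ = 126.0 m^2.
Σ(Sᵢαᵢ) = 30×0.56 + 30×0.01 + 12.8×0.02 + 2.8×0.38 + 44.1×0.01 + 6.3×0.31 = 20.814.
ᾱ = 20.814 / 126.0 = 0.1652.
Eyring denominator: −S ln(1−ᾱ) = 22.751.
V = 6 × 5 × 3 = 90 m³.
T = 0.161·V/[−S·ln(1−ᾱ)] = 0.161·90/22.751 = 0.64 s.

0.64 seconds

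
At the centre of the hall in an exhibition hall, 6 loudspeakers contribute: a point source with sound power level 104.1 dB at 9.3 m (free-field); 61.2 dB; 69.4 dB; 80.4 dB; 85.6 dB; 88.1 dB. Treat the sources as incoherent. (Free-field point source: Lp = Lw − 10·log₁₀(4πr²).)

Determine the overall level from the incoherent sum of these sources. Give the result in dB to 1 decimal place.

90.6 dB

Source at 9.3 m: Lp = 104.1 − 10·log₁₀(4π·9.3²) = 104.1 − 10·log₁₀(1086.865) = 73.7 dB.
Sum in the linear (power) domain: Σ 10^(Lᵢ/10) = 10^(73.7/10) + 10^(61.2/10) + 10^(69.4/10) + 10^(80.4/10) + 10^(85.6/10) + 10^(88.1/10) = 1.152e+09.
L_total = 10·log₁₀(1.152e+09) = 90.6 dB.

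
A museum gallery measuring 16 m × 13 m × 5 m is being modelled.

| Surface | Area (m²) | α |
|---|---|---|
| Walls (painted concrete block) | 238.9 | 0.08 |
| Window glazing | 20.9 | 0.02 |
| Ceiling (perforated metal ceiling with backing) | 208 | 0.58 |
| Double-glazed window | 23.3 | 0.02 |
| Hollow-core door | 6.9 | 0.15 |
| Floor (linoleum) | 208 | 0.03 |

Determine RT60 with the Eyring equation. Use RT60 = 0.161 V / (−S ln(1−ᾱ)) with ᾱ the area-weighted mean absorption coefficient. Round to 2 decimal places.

S = Σ Sᵢ = 706.0 m².
Absorption A = 238.9×0.08 + 20.9×0.02 + 208×0.58 + 23.3×0.02 + 6.9×0.15 + 208×0.03 = 147.911 sabins.
ᾱ = 147.911 / 706.0 = 0.2095.
Eyring denominator: −S ln(1−ᾱ) = 165.973.
V = 16 × 13 × 5 = 1040 m³.
RT60 = 0.161 × 1040 / 165.973 = 1.01 s.

1.01 seconds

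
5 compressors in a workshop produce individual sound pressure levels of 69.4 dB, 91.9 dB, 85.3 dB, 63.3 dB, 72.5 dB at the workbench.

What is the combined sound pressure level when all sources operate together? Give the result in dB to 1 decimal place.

Converting to relative power and adding: 10^(69.4/10) + 10^(91.9/10) + 10^(85.3/10) + 10^(63.3/10) + 10^(72.5/10) = 1.916e+09.
L_total = 10·log₁₀(1.916e+09) = 92.8 dB.

92.8 dB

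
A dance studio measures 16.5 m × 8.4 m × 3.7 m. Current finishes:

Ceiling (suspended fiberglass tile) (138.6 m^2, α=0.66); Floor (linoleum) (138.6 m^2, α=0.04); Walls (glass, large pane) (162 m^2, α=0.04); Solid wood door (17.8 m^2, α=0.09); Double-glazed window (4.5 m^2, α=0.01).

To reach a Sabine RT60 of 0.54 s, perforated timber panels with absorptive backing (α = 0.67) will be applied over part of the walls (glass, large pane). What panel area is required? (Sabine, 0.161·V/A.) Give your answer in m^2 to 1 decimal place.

75.8

Equivalent absorption area: A₁ = 138.6×0.66 + 138.6×0.04 + 162×0.04 + 17.8×0.09 + 4.5×0.01 = 105.147 m^2.
Required A₂ = 0.161·512.82/0.54 = 152.896 sabins.
Absorption to add: 152.896 − 105.147 = 47.749 sabins.
Net gain per m^2: Δα = 0.67 − 0.04 = 0.63.
Panel area = 47.749 / 0.63 = 75.8 m^2.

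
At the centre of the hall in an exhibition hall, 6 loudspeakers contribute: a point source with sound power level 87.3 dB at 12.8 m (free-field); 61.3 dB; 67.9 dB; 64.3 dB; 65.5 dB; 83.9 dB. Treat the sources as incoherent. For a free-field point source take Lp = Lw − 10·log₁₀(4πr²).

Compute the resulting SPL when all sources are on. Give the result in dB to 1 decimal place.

84.1 dB

Source at 12.8 m: Lp = 87.3 − 10·log₁₀(4π·12.8²) = 87.3 − 10·log₁₀(2058.874) = 54.2 dB.
Sum in the linear (power) domain: Σ 10^(Lᵢ/10) = 10^(54.2/10) + 10^(61.3/10) + 10^(67.9/10) + 10^(64.3/10) + 10^(65.5/10) + 10^(83.9/10) = 2.595e+08.
L_total = 10·log₁₀(2.595e+08) = 84.1 dB.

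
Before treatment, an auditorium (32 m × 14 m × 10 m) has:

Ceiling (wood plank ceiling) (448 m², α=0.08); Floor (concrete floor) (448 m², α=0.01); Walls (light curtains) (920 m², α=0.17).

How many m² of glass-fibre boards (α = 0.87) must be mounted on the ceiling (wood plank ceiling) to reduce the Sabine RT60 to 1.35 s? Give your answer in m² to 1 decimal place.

Total absorption A₁ = 448×0.08 + 448×0.01 + 920×0.17
  = 35.840 + 4.480 + 156.400 = 196.720 m² sabins.
V = 4480 m³. Target absorption A₂ = 0.161 × 4480 / 1.35 = 534.281 sabins.
Absorption to add: 534.281 − 196.720 = 337.561 sabins.
Net gain per m²: Δα = 0.87 − 0.08 = 0.79.
Panel area = 337.561 / 0.79 = 427.3 m².

427.3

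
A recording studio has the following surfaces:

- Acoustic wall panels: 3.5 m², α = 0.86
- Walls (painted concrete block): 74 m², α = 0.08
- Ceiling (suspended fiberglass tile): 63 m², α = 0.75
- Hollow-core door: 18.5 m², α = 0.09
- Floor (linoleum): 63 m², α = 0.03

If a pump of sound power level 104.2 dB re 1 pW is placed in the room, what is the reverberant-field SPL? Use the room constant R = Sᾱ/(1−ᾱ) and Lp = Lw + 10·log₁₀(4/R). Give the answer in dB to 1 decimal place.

91.1 dB

Σ(Sᵢαᵢ) = 3.5×0.86 + 74×0.08 + 63×0.75 + 18.5×0.09 + 63×0.03 = 59.735; total area S = 222.0 m².
ᾱ = 0.2691, so room constant R = A/(1−ᾱ) = 81.728 m².
Lp = Lw + 10 log₁₀(4/R) = 104.2 -13.10 = 91.1 dB.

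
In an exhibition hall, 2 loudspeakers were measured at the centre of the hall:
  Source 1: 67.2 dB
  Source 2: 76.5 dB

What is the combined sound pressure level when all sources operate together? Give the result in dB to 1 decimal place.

Converting to relative power and adding: 10^(67.2/10) + 10^(76.5/10) = 4.992e+07.
L_total = 10·log₁₀(4.992e+07) = 77.0 dB.

77.0 dB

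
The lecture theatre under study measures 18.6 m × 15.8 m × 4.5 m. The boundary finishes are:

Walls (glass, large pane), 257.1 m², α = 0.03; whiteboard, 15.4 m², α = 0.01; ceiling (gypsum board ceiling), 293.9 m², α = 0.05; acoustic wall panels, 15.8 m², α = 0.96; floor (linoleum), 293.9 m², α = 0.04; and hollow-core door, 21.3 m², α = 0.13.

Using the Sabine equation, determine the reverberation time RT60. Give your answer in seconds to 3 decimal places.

4.075 seconds

A = Σ Sᵢαᵢ = 257.1·0.03 + 15.4·0.01 + 293.9·0.05 + 15.8·0.96 + 293.9·0.04 + 21.3·0.13 = 52.255 sabins.
Volume V = 18.6 × 15.8 × 4.5 = 1322.46 m³.
T = 0.161 V/A = 0.161·1322.46/52.255 = 4.075 s.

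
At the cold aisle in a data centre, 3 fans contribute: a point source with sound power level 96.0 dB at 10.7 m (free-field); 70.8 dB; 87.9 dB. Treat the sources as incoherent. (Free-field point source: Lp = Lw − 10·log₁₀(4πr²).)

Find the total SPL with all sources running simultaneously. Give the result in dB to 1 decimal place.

Source at 10.7 m: Lp = 96.0 − 10·log₁₀(4π·10.7²) = 96.0 − 10·log₁₀(1438.724) = 64.4 dB.
Σ 10^(Lᵢ/10) = 6.314e+08.
Back to dB: 10·log₁₀ Σ = 88.0 dB.

88.0 dB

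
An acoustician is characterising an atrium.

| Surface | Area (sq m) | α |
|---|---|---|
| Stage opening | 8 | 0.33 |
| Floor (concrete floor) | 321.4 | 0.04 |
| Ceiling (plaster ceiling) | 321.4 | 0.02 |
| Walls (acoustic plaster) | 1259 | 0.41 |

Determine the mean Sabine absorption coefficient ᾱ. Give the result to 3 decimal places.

0.282

Total surface area S = 1909.8 sq m.
Weighted sum Σ Sα = 538.114.
ᾱ = A/S = 0.282.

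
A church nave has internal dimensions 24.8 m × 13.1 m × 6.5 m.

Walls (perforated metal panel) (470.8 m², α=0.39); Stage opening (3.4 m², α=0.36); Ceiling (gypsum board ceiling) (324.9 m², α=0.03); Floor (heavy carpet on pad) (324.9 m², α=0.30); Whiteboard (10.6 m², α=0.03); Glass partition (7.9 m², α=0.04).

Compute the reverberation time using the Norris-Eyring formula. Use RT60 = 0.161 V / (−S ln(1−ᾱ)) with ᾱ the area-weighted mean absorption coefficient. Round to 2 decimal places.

S = Σ Sᵢ = 1142.5 m².
Absorption A = 470.8×0.39 + 3.4×0.36 + 324.9×0.03 + 324.9×0.30 + 10.6×0.03 + 7.9×0.04 = 292.687 sabins.
Mean coefficient ᾱ = A/S = 0.2562.
−S·ln(1−ᾱ) = −1142.5 × ln(1 − 0.2562) = 338.161.
V = 24.8 × 13.1 × 6.5 = 2111.72 m³.
RT60 = 0.161 × 2111.72 / 338.161 = 1.01 s.

1.01 s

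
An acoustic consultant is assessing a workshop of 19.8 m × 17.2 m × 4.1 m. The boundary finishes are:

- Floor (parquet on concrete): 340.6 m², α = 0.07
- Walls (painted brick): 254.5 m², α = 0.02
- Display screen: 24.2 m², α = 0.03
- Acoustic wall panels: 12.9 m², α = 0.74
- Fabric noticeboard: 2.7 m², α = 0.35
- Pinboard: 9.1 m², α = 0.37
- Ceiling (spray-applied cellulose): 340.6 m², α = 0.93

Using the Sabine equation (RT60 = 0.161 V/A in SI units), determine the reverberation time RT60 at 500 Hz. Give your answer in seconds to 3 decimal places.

0.624 s

Summing Sᵢαᵢ: 23.842 + 5.090 + 0.726 + 9.546 + 0.945 + 3.367 + 316.758 → A = 360.274 sabins.
Room volume: 1396.296 m³.
Sabine: RT60 = 0.161 × 1396.296 / 360.274 = 0.624 s.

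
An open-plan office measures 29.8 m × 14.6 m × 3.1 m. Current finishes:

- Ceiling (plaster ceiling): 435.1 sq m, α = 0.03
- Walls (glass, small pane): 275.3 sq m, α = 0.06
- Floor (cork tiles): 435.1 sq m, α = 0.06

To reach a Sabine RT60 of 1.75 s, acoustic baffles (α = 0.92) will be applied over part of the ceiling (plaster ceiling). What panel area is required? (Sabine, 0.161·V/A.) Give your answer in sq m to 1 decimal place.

76.9

Equivalent absorption area: A₁ = 435.1·0.03 + 275.3·0.06 + 435.1·0.06 = 55.677 sq m.
V = 1348.748 m³. Target absorption A₂ = 0.161 × 1348.748 / 1.75 = 124.085 sabins.
ΔA needed = 124.085 − 55.677 = 68.408 sabins.
Net gain per sq m: Δα = 0.92 − 0.03 = 0.89.
Panel area = 68.408 / 0.89 = 76.9 sq m.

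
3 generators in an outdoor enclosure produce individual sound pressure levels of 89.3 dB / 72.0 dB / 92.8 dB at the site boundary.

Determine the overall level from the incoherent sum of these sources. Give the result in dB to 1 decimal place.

94.4 dB

Σ 10^(Lᵢ/10) = 2.772e+09.
Combined level = 10 log₁₀(2.772e+09) = 94.4 dB.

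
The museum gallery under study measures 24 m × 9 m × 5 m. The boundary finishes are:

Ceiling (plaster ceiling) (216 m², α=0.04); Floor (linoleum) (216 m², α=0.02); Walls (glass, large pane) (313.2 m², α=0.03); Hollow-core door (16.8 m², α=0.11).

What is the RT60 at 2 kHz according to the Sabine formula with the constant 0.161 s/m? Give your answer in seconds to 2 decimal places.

7.18 s

Summing Sᵢαᵢ: 8.640 + 4.320 + 9.396 + 1.848 → A = 24.204 sabins.
Volume V = 24 × 9 × 5 = 1080 m³.
T = 0.161 V/A = 0.161·1080/24.204 = 7.18 s.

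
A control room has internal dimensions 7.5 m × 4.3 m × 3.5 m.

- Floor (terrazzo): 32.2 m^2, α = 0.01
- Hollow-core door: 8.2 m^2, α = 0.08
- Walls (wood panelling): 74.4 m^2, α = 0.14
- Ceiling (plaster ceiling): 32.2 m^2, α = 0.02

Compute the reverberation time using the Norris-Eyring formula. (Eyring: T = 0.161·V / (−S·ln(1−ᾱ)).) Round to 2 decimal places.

S = Σ Sᵢ = 147.0 m^2.
Σ(Sᵢαᵢ) = 32.2·0.01 + 8.2·0.08 + 74.4·0.14 + 32.2·0.02 = 12.038.
ᾱ = 12.038 / 147.0 = 0.0819.
−S·ln(1−ᾱ) = −147.0 × ln(1 − 0.0819) = 12.561.
V = 7.5 × 4.3 × 3.5 = 112.875 m³.
T = 0.161·V/[−S·ln(1−ᾱ)] = 0.161·112.875/12.561 = 1.45 s.

1.45 s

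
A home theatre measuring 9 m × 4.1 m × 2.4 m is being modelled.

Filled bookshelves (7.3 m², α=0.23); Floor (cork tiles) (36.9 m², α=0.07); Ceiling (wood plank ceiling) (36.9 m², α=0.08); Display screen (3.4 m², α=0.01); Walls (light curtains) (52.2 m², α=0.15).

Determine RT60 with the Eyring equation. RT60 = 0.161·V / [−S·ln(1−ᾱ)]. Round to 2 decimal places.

S = Σ Sᵢ = 136.7 m².
Σ(Sᵢαᵢ) = 7.3·0.23 + 36.9·0.07 + 36.9·0.08 + 3.4·0.01 + 52.2·0.15 = 15.078.
ᾱ = 15.078 / 136.7 = 0.1103.
−S·ln(1−ᾱ) = −136.7 × ln(1 − 0.1103) = 15.976.
V = 9 × 4.1 × 2.4 = 88.56 m³.
RT60 = 0.161 × 88.56 / 15.976 = 0.89 s.

0.89 s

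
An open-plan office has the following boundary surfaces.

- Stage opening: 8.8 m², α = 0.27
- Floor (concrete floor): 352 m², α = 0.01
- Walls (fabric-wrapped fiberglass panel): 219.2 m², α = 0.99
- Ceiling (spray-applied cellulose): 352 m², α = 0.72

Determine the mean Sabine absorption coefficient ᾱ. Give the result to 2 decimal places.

Total surface area S = 932.0 m².
A = 8.8×0.27 + 352×0.01 + 219.2×0.99 + 352×0.72 = 476.344 sabins.
ᾱ = 476.344 / 932.0 = 0.51.

0.51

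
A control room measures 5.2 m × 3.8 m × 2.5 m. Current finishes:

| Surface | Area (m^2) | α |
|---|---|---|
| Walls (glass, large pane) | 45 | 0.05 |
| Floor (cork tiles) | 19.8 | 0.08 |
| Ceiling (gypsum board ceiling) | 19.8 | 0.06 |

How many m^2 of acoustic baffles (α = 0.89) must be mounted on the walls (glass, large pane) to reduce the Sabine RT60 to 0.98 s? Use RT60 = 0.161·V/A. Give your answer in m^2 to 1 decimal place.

Total absorption A₁ = 45·0.05 + 19.8·0.08 + 19.8·0.06
  = 2.250 + 1.584 + 1.188 = 5.022 m^2 sabins.
V = 49.4 m³. Target absorption A₂ = 0.161 × 49.4 / 0.98 = 8.116 sabins.
Absorption to add: 8.116 − 5.022 = 3.094 sabins.
Each m^2 of panel replacing the walls (glass, large pane) adds (0.89 − 0.05) = 0.84 sabins.
Area = ΔA/Δα = 3.094/0.84 = 3.7 m^2.

3.7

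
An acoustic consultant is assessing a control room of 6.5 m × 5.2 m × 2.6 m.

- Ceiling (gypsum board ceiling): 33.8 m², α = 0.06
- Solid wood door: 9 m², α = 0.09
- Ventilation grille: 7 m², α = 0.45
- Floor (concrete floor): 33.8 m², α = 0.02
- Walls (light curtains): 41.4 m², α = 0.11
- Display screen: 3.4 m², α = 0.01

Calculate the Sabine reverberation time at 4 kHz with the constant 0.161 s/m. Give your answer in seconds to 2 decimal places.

1.26 s

Summing Sᵢαᵢ: 2.028 + 0.810 + 3.150 + 0.676 + 4.554 + 0.034 → A = 11.252 sabins.
V = 6.5·5.2·2.6 = 87.88 m³.
RT60 = 0.161 · V / A = 0.161 × 87.88 / 11.252 = 1.26 s.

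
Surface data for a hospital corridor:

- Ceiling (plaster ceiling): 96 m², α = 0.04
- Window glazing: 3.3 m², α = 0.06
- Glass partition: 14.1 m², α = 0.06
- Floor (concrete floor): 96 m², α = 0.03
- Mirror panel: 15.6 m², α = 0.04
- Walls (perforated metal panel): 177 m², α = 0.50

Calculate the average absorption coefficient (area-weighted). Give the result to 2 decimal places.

0.24

Total surface area S = 402.0 m².
Σ(Sᵢαᵢ) = 96·0.04 + 3.3·0.06 + 14.1·0.06 + 96·0.03 + 15.6·0.04 + 177·0.50 = 96.888.
ᾱ = 96.888 / 402.0 = 0.24.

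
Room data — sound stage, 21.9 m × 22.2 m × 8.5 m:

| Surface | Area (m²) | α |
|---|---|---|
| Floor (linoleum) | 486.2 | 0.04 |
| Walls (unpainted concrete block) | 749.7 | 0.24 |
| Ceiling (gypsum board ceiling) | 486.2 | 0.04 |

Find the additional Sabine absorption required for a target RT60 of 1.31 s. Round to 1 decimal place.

Equivalent absorption area: A₁ = 486.2×0.04 + 749.7×0.24 + 486.2×0.04 = 218.824 m².
Target A₂ = 0.161·4132.53/1.31 = 507.891 sabins (V = 4132.53 m³).
Shortfall: 507.891 − 218.824 = 289.1 sabins.

289.1 sabins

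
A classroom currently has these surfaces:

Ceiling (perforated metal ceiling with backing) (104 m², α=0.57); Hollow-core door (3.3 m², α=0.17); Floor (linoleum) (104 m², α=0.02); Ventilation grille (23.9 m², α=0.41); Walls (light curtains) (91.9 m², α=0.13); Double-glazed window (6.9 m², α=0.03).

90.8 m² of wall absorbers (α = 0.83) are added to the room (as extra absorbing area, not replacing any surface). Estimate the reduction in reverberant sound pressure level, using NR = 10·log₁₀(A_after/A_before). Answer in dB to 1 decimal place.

Summing Sᵢαᵢ: 59.280 + 0.561 + 2.080 + 9.799 + 11.947 + 0.207 → A_before = 83.874 sabins.
Added absorption = 90.8 × 0.83 = 75.364 sabins.
New total A_after = 159.238 sabins.
Reduction = 10 log₁₀(A_after/A_before) = 10 log₁₀(1.8985) = 2.8 dB.

2.8 dB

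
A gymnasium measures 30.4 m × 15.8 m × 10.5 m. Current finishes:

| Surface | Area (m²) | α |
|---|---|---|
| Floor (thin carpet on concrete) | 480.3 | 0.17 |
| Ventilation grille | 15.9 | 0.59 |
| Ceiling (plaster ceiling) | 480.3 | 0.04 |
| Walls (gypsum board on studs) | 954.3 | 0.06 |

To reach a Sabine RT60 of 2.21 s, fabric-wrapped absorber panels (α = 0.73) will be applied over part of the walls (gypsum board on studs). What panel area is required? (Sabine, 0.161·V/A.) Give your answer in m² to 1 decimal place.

Summing Sᵢαᵢ: 81.651 + 9.381 + 19.212 + 57.258 → A₁ = 167.502 sabins.
Required A₂ = 0.161·5043.36/2.21 = 367.412 sabins.
ΔA needed = 367.412 − 167.502 = 199.910 sabins.
Net gain per m²: Δα = 0.73 − 0.06 = 0.67.
Panel area = 199.910 / 0.67 = 298.4 m².

298.4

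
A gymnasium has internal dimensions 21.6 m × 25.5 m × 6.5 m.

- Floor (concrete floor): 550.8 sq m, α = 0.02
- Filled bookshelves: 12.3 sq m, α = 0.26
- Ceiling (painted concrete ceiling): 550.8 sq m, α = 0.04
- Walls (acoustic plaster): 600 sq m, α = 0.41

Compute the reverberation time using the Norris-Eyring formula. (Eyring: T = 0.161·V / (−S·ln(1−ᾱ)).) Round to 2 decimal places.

1.87 sec

Total surface area S = 550.8 + 12.3 + 550.8 + 600 = 1713.9 sq m.
Σ(Sᵢαᵢ) = 550.8×0.02 + 12.3×0.26 + 550.8×0.04 + 600×0.41 = 282.246.
Mean coefficient ᾱ = A/S = 0.1647.
Eyring denominator: −S ln(1−ᾱ) = 308.441.
V = 21.6 × 25.5 × 6.5 = 3580.2 m³.
T = 0.161·V/[−S·ln(1−ᾱ)] = 0.161·3580.2/308.441 = 1.87 s.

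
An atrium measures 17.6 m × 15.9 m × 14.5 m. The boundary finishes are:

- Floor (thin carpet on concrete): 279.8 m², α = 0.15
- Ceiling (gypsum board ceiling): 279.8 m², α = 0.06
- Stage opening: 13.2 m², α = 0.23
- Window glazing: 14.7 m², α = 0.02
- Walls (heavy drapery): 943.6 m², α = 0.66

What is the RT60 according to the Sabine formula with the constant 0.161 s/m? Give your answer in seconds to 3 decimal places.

Summing Sᵢαᵢ: 41.970 + 16.788 + 3.036 + 0.294 + 622.776 → A = 684.864 sabins.
Volume V = 17.6 × 15.9 × 14.5 = 4057.68 m³.
T = 0.161 V/A = 0.161·4057.68/684.864 = 0.954 s.

0.954 s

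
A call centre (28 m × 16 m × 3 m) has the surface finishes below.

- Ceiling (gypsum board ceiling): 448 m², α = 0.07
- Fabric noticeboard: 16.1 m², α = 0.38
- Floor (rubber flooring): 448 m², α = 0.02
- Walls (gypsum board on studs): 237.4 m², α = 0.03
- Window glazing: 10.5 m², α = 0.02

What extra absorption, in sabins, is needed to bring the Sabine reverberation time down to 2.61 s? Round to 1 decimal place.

Total absorption A₁ = 448·0.07 + 16.1·0.38 + 448·0.02 + 237.4·0.03 + 10.5·0.02
  = 31.360 + 6.118 + 8.960 + 7.122 + 0.210 = 53.770 m² sabins.
For T = 2.61 s, need A₂ = 0.161·V/T = 0.161·1344/2.61 = 82.906 sabins.
ΔA = A₂ − A₁ = 82.906 − 53.770 = 29.1 sabins.

29.1 sabins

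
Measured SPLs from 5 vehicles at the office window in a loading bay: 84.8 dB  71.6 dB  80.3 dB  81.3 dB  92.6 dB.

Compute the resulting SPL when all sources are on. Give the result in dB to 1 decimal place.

93.8 dB

Converting to relative power and adding: 10^(84.8/10) + 10^(71.6/10) + 10^(80.3/10) + 10^(81.3/10) + 10^(92.6/10) = 2.378e+09.
Combined level = 10 log₁₀(2.378e+09) = 93.8 dB.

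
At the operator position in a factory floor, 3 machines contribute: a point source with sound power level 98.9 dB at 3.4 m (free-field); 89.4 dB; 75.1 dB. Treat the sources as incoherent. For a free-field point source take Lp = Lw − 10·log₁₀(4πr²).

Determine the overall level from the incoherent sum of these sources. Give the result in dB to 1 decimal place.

89.8 dB

Source at 3.4 m: Lp = 98.9 − 10·log₁₀(4π·3.4²) = 98.9 − 10·log₁₀(145.267) = 77.3 dB.
Sum in the linear (power) domain: Σ 10^(Lᵢ/10) = 10^(77.3/10) + 10^(89.4/10) + 10^(75.1/10) = 9.57e+08.
Back to dB: 10·log₁₀ Σ = 89.8 dB.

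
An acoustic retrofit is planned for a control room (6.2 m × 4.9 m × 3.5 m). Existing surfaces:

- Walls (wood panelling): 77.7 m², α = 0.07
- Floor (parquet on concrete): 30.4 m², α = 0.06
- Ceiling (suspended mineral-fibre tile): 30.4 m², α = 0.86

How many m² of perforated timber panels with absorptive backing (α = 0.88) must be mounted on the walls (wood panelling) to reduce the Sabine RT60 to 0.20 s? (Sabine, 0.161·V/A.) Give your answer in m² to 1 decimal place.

Total absorption A₁ = 77.7*0.07 + 30.4*0.06 + 30.4*0.86
  = 5.439 + 1.824 + 26.144 = 33.407 m² sabins.
V = 106.33 m³. Target absorption A₂ = 0.161 × 106.33 / 0.20 = 85.596 sabins.
ΔA needed = 85.596 − 33.407 = 52.189 sabins.
Each m² of panel replacing the walls (wood panelling) adds (0.88 − 0.07) = 0.81 sabins.
Panel area = 52.189 / 0.81 = 64.4 m².

64.4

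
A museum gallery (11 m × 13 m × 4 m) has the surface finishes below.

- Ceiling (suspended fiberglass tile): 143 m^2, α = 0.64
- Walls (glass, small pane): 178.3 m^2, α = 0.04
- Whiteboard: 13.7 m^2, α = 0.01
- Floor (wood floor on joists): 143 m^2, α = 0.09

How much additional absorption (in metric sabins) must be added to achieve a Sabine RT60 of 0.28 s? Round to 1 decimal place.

217.2 sabins

Equivalent absorption area: A₁ = 143·0.64 + 178.3·0.04 + 13.7·0.01 + 143·0.09 = 111.659 m^2.
For T = 0.28 s, need A₂ = 0.161·V/T = 0.161·572/0.28 = 328.900 sabins.
Additional absorption ΔA = 328.900 − 111.659 = 217.2 sabins.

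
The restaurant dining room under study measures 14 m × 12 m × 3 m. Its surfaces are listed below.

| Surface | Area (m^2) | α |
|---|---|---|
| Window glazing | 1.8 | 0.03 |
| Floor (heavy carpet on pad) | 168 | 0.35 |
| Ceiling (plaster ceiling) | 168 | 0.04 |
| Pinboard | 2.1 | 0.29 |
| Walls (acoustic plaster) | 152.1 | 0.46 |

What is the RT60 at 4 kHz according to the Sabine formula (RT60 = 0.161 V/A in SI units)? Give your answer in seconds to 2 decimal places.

Equivalent absorption area: A = 1.8×0.03 + 168×0.35 + 168×0.04 + 2.1×0.29 + 152.1×0.46 = 136.149 m^2.
V = 14·12·3 = 504 m³.
Sabine: RT60 = 0.161 × 504 / 136.149 = 0.60 s.

0.60 sec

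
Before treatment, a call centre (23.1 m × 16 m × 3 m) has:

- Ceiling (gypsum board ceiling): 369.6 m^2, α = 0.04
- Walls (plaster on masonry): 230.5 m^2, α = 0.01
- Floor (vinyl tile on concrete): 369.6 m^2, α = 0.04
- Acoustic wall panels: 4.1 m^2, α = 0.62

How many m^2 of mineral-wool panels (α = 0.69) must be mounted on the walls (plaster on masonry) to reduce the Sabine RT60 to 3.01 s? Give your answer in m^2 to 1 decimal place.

Summing Sᵢαᵢ: 14.784 + 2.305 + 14.784 + 2.542 → A₁ = 34.415 sabins.
Required A₂ = 0.161·1108.8/3.01 = 59.308 sabins.
ΔA needed = 59.308 − 34.415 = 24.893 sabins.
Net gain per m^2: Δα = 0.69 − 0.01 = 0.68.
Area = ΔA/Δα = 24.893/0.68 = 36.6 m^2.

36.6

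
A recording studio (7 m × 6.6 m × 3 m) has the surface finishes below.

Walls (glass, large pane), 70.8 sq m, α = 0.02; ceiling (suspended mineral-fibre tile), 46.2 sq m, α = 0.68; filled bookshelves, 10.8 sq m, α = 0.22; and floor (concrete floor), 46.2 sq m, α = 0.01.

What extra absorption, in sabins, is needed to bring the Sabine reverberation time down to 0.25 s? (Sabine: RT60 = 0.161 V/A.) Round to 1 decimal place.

Equivalent absorption area: A₁ = 70.8·0.02 + 46.2·0.68 + 10.8·0.22 + 46.2·0.01 = 35.670 sq m.
For T = 0.25 s, need A₂ = 0.161·V/T = 0.161·138.6/0.25 = 89.258 sabins.
Shortfall: 89.258 − 35.670 = 53.6 sabins.

53.6 sabins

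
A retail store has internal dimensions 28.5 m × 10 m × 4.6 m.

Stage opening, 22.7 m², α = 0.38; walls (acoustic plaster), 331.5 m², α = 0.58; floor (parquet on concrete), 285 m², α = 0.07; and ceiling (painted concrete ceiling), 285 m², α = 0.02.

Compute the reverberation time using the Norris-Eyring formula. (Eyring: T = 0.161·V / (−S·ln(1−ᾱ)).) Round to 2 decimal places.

S = Σ Sᵢ = 924.2 m².
Absorption A = 22.7×0.38 + 331.5×0.58 + 285×0.07 + 285×0.02 = 226.546 sabins.
Mean coefficient ᾱ = A/S = 0.2451.
Eyring denominator: −S ln(1−ᾱ) = 259.857.
V = 28.5 × 10 × 4.6 = 1311 m³.
RT60 = 0.161 × 1311 / 259.857 = 0.81 s.

0.81 s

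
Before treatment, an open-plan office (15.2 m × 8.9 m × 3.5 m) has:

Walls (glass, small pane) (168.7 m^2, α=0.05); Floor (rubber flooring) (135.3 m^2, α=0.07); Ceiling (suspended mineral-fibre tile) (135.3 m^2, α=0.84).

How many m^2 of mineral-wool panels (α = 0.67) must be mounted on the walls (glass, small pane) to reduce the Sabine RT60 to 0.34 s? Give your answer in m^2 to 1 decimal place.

Summing Sᵢαᵢ: 8.435 + 9.471 + 113.652 → A₁ = 131.558 sabins.
V = 473.48 m³. Target absorption A₂ = 0.161 × 473.48 / 0.34 = 224.207 sabins.
Absorption to add: 224.207 − 131.558 = 92.649 sabins.
Net gain per m^2: Δα = 0.67 − 0.05 = 0.62.
Area = ΔA/Δα = 92.649/0.62 = 149.4 m^2.

149.4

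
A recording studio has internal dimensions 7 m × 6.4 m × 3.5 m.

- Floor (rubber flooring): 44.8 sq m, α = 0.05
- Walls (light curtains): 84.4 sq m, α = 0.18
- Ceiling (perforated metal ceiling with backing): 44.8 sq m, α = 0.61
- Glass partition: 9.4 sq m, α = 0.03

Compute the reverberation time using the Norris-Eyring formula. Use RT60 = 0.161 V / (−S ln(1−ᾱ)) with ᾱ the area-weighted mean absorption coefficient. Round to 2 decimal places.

S = Σ Sᵢ = 183.4 sq m.
Σ(Sᵢαᵢ) = 44.8×0.05 + 84.4×0.18 + 44.8×0.61 + 9.4×0.03 = 45.042.
ᾱ = 45.042 / 183.4 = 0.2456.
−S·ln(1−ᾱ) = −183.4 × ln(1 − 0.2456) = 51.688.
V = 7 × 6.4 × 3.5 = 156.8 m³.
RT60 = 0.161 × 156.8 / 51.688 = 0.49 s.

0.49 s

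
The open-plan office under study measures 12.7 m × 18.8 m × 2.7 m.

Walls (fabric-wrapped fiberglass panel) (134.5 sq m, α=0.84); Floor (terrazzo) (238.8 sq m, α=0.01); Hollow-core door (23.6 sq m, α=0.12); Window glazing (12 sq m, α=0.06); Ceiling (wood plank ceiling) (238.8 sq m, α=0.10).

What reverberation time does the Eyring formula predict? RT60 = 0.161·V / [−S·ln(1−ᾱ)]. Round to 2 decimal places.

0.64 seconds

S = Σ Sᵢ = 647.7 sq m.
Absorption A = 134.5×0.84 + 238.8×0.01 + 23.6×0.12 + 12×0.06 + 238.8×0.10 = 142.800 sabins.
ᾱ = 142.800 / 647.7 = 0.2205.
−S·ln(1−ᾱ) = −647.7 × ln(1 − 0.2205) = 161.344.
V = 12.7 × 18.8 × 2.7 = 644.652 m³.
T = 0.161·V/[−S·ln(1−ᾱ)] = 0.161·644.652/161.344 = 0.64 s.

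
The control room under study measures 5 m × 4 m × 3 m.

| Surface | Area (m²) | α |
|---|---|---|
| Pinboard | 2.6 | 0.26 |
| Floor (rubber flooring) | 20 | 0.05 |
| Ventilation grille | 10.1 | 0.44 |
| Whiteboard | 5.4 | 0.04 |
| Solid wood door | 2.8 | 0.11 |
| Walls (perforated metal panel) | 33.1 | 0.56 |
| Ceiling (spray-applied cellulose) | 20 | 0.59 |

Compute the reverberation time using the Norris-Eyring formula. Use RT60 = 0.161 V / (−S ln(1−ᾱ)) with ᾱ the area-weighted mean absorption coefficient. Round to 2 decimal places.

S = Σ Sᵢ = 94.0 m².
Σ(Sᵢαᵢ) = 2.6×0.26 + 20×0.05 + 10.1×0.44 + 5.4×0.04 + 2.8×0.11 + 33.1×0.56 + 20×0.59 = 36.980.
ᾱ = 36.980 / 94.0 = 0.3934.
Eyring denominator: −S ln(1−ᾱ) = 46.989.
V = 5 × 4 × 3 = 60 m³.
RT60 = 0.161 × 60 / 46.989 = 0.21 s.

0.21 sec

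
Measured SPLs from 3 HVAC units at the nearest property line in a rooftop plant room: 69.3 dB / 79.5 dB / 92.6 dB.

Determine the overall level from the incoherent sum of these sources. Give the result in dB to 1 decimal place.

92.8 dB

Converting to relative power and adding: 10^(69.3/10) + 10^(79.5/10) + 10^(92.6/10) = 1.917e+09.
L_total = 10·log₁₀(1.917e+09) = 92.8 dB.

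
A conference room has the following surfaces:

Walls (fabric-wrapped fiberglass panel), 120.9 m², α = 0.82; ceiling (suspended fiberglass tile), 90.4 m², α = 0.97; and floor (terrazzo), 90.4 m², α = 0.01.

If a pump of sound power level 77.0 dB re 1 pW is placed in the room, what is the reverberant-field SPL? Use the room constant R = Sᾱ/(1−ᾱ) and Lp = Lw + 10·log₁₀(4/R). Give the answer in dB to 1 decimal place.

56.1 dB

A = 187.730 sabins; S = 301.7 m².
ᾱ = 187.730/301.7 = 0.6222; R = Sᾱ/(1−ᾱ) = 187.730/(1−0.6222) = 496.903 m².
Lp = 77.0 + 10·log₁₀(4/496.903) = 77.0 + (-20.94) = 56.1 dB.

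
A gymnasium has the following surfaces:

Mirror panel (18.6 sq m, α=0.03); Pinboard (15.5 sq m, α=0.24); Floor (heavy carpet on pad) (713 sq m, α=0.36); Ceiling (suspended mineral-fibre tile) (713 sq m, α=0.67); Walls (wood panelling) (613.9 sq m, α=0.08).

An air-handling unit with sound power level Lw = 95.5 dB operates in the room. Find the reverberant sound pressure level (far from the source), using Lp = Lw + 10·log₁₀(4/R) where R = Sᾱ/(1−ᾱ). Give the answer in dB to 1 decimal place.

A = 787.780 sabins; S = 2074.0 sq m.
ᾱ = 0.3798, so room constant R = A/(1−ᾱ) = 1270.203 sq m.
Lp = Lw + 10 log₁₀(4/R) = 95.5 -25.02 = 70.5 dB.

70.5 dB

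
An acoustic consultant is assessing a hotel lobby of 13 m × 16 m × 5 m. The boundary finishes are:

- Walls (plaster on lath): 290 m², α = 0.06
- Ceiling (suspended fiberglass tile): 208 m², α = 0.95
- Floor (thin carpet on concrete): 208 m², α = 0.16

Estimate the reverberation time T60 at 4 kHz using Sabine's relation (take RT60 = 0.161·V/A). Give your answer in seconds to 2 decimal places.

0.67 s

Total absorption A = 290*0.06 + 208*0.95 + 208*0.16
  = 17.400 + 197.600 + 33.280 = 248.280 m² sabins.
V = 13·16·5 = 1040 m³.
RT60 = 0.161 · V / A = 0.161 × 1040 / 248.280 = 0.67 s.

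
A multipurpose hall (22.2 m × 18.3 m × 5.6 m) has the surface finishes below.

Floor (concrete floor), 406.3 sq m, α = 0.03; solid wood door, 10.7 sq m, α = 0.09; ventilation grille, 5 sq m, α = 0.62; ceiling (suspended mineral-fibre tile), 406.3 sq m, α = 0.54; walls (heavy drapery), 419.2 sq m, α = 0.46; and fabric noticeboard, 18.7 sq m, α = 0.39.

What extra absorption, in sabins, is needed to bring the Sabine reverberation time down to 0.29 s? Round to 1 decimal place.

Summing Sᵢαᵢ: 12.189 + 0.963 + 3.100 + 219.402 + 192.832 + 7.293 → A₁ = 435.779 sabins.
For T = 0.29 s, need A₂ = 0.161·V/T = 0.161·2275.056/0.29 = 1263.048 sabins.
Additional absorption ΔA = 1263.048 − 435.779 = 827.3 sabins.

827.3 sabins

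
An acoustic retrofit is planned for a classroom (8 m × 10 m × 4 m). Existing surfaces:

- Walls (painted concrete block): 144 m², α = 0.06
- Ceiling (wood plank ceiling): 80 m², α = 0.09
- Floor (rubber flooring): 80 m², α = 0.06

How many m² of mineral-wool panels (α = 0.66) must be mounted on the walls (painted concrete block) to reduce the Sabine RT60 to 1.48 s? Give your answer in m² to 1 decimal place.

Equivalent absorption area: A₁ = 144*0.06 + 80*0.09 + 80*0.06 = 20.640 m².
V = 320 m³. Target absorption A₂ = 0.161 × 320 / 1.48 = 34.811 sabins.
ΔA needed = 34.811 − 20.640 = 14.171 sabins.
Each m² of panel replacing the walls (painted concrete block) adds (0.66 − 0.06) = 0.60 sabins.
Panel area = 14.171 / 0.60 = 23.6 m².

23.6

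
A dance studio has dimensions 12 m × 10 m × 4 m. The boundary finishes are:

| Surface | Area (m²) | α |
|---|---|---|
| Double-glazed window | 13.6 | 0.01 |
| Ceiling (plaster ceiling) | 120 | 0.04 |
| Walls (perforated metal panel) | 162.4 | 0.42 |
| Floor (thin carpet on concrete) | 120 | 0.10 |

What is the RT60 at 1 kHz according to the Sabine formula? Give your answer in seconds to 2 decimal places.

0.91 seconds

Total absorption A = 13.6×0.01 + 120×0.04 + 162.4×0.42 + 120×0.10
  = 0.136 + 4.800 + 68.208 + 12.000 = 85.144 m² sabins.
Room volume: 480 m³.
T = 0.161 V/A = 0.161·480/85.144 = 0.91 s.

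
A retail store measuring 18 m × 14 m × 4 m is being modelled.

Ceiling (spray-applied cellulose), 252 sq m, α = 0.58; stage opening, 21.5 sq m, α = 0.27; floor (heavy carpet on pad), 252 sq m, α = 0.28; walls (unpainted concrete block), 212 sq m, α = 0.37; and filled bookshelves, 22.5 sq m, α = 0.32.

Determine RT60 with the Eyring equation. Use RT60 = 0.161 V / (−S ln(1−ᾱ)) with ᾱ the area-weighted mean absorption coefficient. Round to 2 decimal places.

0.41 s

S = Σ Sᵢ = 760.0 sq m.
Absorption A = 252×0.58 + 21.5×0.27 + 252×0.28 + 212×0.37 + 22.5×0.32 = 308.165 sabins.
ᾱ = 308.165 / 760.0 = 0.4055.
Eyring denominator: −S ln(1−ᾱ) = 395.226.
V = 18 × 14 × 4 = 1008 m³.
T = 0.161·V/[−S·ln(1−ᾱ)] = 0.161·1008/395.226 = 0.41 s.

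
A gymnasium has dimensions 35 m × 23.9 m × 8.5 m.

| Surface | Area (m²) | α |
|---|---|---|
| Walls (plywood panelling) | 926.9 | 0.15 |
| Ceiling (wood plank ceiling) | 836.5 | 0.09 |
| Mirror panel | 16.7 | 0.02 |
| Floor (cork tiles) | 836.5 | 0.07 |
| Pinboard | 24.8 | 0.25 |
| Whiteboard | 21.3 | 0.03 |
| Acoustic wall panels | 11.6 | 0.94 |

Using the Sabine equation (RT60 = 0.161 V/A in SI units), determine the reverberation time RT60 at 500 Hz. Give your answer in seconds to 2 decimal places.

Total absorption A = 926.9×0.15 + 836.5×0.09 + 16.7×0.02 + 836.5×0.07 + 24.8×0.25 + 21.3×0.03 + 11.6×0.94
  = 139.035 + 75.285 + 0.334 + 58.555 + 6.200 + 0.639 + 10.904 = 290.952 m² sabins.
Volume V = 35 × 23.9 × 8.5 = 7110.25 m³.
RT60 = 0.161 · V / A = 0.161 × 7110.25 / 290.952 = 3.93 s.

3.93 s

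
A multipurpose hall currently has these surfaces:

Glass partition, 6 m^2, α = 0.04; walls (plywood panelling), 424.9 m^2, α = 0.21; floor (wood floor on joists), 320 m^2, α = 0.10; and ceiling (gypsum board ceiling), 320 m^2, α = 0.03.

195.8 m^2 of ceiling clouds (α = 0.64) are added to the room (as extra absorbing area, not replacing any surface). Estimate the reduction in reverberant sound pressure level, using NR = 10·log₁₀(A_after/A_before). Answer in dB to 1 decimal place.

Total absorption A_before = 6×0.04 + 424.9×0.21 + 320×0.10 + 320×0.03
  = 0.240 + 89.229 + 32.000 + 9.600 = 131.069 m^2 sabins.
Added absorption = 195.8 × 0.64 = 125.312 sabins.
A_after = 131.069 + 125.312 = 256.381 sabins.
Reduction = 10 log₁₀(A_after/A_before) = 10 log₁₀(1.9561) = 2.9 dB.

2.9 dB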